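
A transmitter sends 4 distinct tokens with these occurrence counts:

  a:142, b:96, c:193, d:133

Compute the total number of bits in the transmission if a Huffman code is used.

1128

Greedily combine the two least-frequent nodes:
merge b(96) and d(133): 229
merge a(142) and c(193): 335
merge 229 and 335: 564
The encoded length is the sum of every internal node's weight: 229 + 335 + 564 = 1128 bits.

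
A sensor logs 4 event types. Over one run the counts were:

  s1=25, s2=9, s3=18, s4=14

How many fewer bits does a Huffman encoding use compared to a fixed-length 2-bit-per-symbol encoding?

Fixed-length: 2 bits × 66 symbols = 132 bits.
Huffman merges:
combine s2(9), s4(14) → 23
combine s3(18), 23 → 41
combine s1(25), 41 → 66
Huffman total = 23 + 41 + 66 = 130 bits.
Saving = 132 − 130 = 2 bits.

2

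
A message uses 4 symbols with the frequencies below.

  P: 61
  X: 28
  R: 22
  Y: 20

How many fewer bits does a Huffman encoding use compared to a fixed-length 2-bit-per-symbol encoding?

Fixed-length: 2 bits × 131 symbols = 262 bits.
Huffman merges:
combine Y(20), R(22) → 42
combine X(28), 42 → 70
combine P(61), 70 → 131
Huffman total = 42 + 70 + 131 = 243 bits.
Saving = 262 − 243 = 19 bits.

19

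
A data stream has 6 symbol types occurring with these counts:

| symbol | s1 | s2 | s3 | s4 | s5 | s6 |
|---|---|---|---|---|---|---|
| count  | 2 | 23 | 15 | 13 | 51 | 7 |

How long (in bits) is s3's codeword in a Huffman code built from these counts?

3

Huffman merges, smallest pair first:
s1(2) + s6(7) → 9
9 + s4(13) → 22
s3(15) + 22 → 37
s2(23) + 37 → 60
s5(51) + 60 → 111
The subtree containing s3 is merged 3 times, so code length = 3.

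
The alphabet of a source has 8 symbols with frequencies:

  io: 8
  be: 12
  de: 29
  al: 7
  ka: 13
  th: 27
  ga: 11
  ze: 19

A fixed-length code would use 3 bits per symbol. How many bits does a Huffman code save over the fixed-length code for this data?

18

Fixed-length: 3 bits × 126 symbols = 378 bits.
Huffman merges:
merge al(7) and io(8): 15
merge ga(11) and be(12): 23
merge ka(13) and 15: 28
merge ze(19) and 23: 42
merge th(27) and 28: 55
merge de(29) and 42: 71
merge 55 and 71: 126
Huffman total = 15 + 23 + 28 + 42 + 55 + 71 + 126 = 360 bits.
Saving = 378 − 360 = 18 bits.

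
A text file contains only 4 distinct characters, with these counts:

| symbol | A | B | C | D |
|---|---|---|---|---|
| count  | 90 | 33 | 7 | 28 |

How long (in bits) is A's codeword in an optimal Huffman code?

1

Huffman merges, smallest pair first:
merge C(7) and D(28): 35
merge B(33) and 35: 68
merge 68 and A(90): 158
A sits one level below the root: a 1-bit codeword.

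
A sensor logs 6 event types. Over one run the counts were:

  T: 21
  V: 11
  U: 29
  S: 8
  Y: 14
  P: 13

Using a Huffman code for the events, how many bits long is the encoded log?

238

Build the Huffman tree bottom-up:
merge S(8) and V(11): 19
merge P(13) and Y(14): 27
merge 19 and T(21): 40
merge 27 and U(29): 56
merge 40 and 56: 96
The encoded length is the sum of every internal node's weight: 19 + 27 + 40 + 56 + 96 = 238 bits.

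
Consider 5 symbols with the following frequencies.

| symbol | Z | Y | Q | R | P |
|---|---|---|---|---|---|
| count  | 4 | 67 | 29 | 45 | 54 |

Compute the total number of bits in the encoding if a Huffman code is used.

Merge the two smallest weights repeatedly:
Z(4) + Q(29) → 33
33 + R(45) → 78
P(54) + Y(67) → 121
78 + 121 → 199
The encoded length is the sum of every internal node's weight: 33 + 78 + 121 + 199 = 431 bits.

431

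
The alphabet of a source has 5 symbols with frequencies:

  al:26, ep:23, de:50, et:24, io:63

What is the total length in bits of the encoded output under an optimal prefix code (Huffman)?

Merge the two smallest weights repeatedly:
combine ep(23), et(24) → 47
combine al(26), 47 → 73
combine de(50), io(63) → 113
combine 73, 113 → 186
Total encoded bits = sum of merged weights = 47 + 73 + 113 + 186 = 419.

419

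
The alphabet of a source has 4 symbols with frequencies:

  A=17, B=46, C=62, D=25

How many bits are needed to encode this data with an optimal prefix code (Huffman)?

280

Greedily combine the two least-frequent nodes:
A(17) + D(25) → 42
42 + B(46) → 88
C(62) + 88 → 150
Total encoded bits = sum of merged weights = 42 + 88 + 150 = 280.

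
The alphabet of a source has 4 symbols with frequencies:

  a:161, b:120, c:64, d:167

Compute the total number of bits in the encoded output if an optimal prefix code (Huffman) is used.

1024

Greedily combine the two least-frequent nodes:
combine c(64), b(120) → 184
combine a(161), d(167) → 328
combine 184, 328 → 512
The encoded length is the sum of every internal node's weight: 184 + 328 + 512 = 1024 bits.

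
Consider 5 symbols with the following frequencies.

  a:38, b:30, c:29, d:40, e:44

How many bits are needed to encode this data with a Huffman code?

421

Greedily combine the two least-frequent nodes:
c(29) + b(30) → 59
a(38) + d(40) → 78
e(44) + 59 → 103
78 + 103 → 181
The encoded length is the sum of every internal node's weight: 59 + 78 + 103 + 181 = 421 bits.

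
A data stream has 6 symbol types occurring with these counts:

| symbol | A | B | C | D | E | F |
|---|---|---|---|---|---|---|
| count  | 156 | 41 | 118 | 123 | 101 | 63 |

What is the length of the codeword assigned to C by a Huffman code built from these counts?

Repeatedly merge the two smallest:
B(41) + F(63) → 104
E(101) + 104 → 205
C(118) + D(123) → 241
A(156) + 205 → 361
241 + 361 → 602
C sits 2 levels below the root, so its codeword is 2 bits.

2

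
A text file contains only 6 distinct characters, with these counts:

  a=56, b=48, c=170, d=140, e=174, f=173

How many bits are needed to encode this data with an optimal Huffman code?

Greedily combine the two least-frequent nodes:
combine b(48), a(56) → 104
combine 104, d(140) → 244
combine c(170), f(173) → 343
combine e(174), 244 → 418
combine 343, 418 → 761
The encoded length is the sum of every internal node's weight: 104 + 244 + 343 + 418 + 761 = 1870 bits.

1870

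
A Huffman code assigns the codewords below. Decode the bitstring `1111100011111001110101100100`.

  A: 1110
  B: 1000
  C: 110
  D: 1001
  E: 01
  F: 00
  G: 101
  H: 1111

HBHDCGDF

Read left to right; each codeword is recognised as soon as it completes (prefix code):
  1111→H | 1000→B | 1111→H | 1001→D | 110→C | 101→G | 1001→D | 00→F
Decoded message: HBHDCGDF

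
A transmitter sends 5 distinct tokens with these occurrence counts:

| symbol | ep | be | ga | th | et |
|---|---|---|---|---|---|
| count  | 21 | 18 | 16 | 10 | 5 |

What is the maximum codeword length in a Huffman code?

Merge the two lowest-weight nodes at each step:
et(5) + th(10) → 15
15 + ga(16) → 31
be(18) + ep(21) → 39
31 + 39 → 70
The first pair merged (et, th) ends up deepest, at depth 3.

3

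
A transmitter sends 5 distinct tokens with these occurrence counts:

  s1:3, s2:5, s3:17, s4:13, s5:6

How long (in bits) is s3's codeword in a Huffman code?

Huffman merges, smallest pair first:
combine s1(3), s2(5) → 8
combine s5(6), 8 → 14
combine s4(13), 14 → 27
combine s3(17), 27 → 44
s3 is merged only at the final step, so code length = 1.

1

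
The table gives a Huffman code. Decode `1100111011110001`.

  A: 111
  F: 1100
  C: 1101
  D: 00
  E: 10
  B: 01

Read left to right; each codeword is recognised as soon as it completes (prefix code):
  1100→F | 111→A | 01→B | 111→A | 00→D | 01→B
Decoded message: FABADB

FABADB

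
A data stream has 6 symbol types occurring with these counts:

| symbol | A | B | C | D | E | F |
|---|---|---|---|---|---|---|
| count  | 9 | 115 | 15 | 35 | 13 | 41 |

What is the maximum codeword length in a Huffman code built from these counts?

5

Merge the two lowest-weight nodes at each step:
A(9) + E(13) → 22
C(15) + 22 → 37
D(35) + 37 → 72
F(41) + 72 → 113
113 + B(115) → 228
The first pair merged (A, E) ends up deepest, at depth 5.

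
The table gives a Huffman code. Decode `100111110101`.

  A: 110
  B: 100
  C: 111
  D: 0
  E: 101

Read left to right; each codeword is recognised as soon as it completes (prefix code):
  100→B | 111→C | 110→A | 101→E
Decoded message: BCAE

BCAE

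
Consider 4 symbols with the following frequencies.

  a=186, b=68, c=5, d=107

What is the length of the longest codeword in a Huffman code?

3

Merge the two lowest-weight nodes at each step:
merge c(5) and b(68): 73
merge 73 and d(107): 180
merge 180 and a(186): 366
Maximum depth reached is 3.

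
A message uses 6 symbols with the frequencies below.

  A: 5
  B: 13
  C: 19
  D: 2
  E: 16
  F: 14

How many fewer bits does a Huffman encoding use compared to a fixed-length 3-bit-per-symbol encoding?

Fixed-length: 3 bits × 69 symbols = 207 bits.
Huffman merges:
D(2) + A(5) → 7
7 + B(13) → 20
F(14) + E(16) → 30
C(19) + 20 → 39
30 + 39 → 69
Huffman total = 7 + 20 + 30 + 39 + 69 = 165 bits.
Saving = 207 − 165 = 42 bits.

42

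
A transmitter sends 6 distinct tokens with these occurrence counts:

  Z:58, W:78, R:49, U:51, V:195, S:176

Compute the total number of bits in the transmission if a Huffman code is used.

Build the Huffman tree bottom-up:
R(49) + U(51) → 100
Z(58) + W(78) → 136
100 + 136 → 236
S(176) + V(195) → 371
236 + 371 → 607
Each symbol's bit-cost is frequency × depth; summing gives 1450 bits (equivalently 100 + 136 + 236 + 371 + 607).

1450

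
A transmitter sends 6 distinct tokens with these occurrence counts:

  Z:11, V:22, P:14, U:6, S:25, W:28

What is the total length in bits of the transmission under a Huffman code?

260

Greedily combine the two least-frequent nodes:
U(6) + Z(11) → 17
P(14) + 17 → 31
V(22) + S(25) → 47
W(28) + 31 → 59
47 + 59 → 106
Total encoded bits = sum of merged weights = 17 + 31 + 47 + 59 + 106 = 260.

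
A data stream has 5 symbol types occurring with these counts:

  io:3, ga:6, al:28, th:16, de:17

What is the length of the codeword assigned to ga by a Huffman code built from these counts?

Repeatedly merge the two smallest:
merge io(3) and ga(6): 9
merge 9 and th(16): 25
merge de(17) and 25: 42
merge al(28) and 42: 70
ga sits 4 levels below the root, so its codeword is 4 bits.

4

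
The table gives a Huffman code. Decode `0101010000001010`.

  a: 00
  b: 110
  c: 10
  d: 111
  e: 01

Read left to right; each codeword is recognised as soon as it completes (prefix code):
  01→e | 01→e | 01→e | 00→a | 00→a | 00→a | 10→c | 10→c
Decoded message: eeeaaacc

eeeaaacc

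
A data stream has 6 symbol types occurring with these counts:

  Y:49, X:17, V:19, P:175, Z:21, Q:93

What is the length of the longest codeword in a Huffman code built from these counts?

5

Merge the two lowest-weight nodes at each step:
merge X(17) and V(19): 36
merge Z(21) and 36: 57
merge Y(49) and 57: 106
merge Q(93) and 106: 199
merge P(175) and 199: 374
Maximum depth reached is 5.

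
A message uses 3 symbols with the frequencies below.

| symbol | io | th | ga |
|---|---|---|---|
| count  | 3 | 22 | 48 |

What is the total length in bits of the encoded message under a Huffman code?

Merge the two smallest weights repeatedly:
combine io(3), th(22) → 25
combine 25, ga(48) → 73
The encoded length is the sum of every internal node's weight: 25 + 73 = 98 bits.

98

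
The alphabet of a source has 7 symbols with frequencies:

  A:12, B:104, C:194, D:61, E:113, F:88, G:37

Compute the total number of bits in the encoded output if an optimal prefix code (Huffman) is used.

1569

Greedily combine the two least-frequent nodes:
combine A(12), G(37) → 49
combine 49, D(61) → 110
combine F(88), B(104) → 192
combine 110, E(113) → 223
combine 192, C(194) → 386
combine 223, 386 → 609
Total encoded bits = sum of merged weights = 49 + 110 + 192 + 223 + 386 + 609 = 1569.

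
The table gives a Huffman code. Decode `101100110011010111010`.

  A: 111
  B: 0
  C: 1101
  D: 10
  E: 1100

DEECBABD

Read left to right; each codeword is recognised as soon as it completes (prefix code):
  10→D | 1100→E | 1100→E | 1101→C | 0→B | 111→A | 0→B | 10→D
Decoded message: DEECBABD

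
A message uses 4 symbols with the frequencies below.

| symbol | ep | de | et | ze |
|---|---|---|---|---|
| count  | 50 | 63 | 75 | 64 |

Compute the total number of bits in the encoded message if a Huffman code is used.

Merge the two smallest weights repeatedly:
ep(50) + de(63) → 113
ze(64) + et(75) → 139
113 + 139 → 252
Each symbol's bit-cost is frequency × depth; summing gives 504 bits (equivalently 113 + 139 + 252).

504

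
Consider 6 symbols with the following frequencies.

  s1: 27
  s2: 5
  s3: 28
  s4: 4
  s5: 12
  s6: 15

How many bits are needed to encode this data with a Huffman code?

212

Greedily combine the two least-frequent nodes:
merge s4(4) and s2(5): 9
merge 9 and s5(12): 21
merge s6(15) and 21: 36
merge s1(27) and s3(28): 55
merge 36 and 55: 91
Each symbol's bit-cost is frequency × depth; summing gives 212 bits (equivalently 9 + 21 + 36 + 55 + 91).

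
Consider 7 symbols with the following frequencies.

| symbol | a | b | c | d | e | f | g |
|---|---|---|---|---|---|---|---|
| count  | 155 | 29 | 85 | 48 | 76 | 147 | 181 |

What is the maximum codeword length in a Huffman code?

4

Merge the two lowest-weight nodes at each step:
merge b(29) and d(48): 77
merge e(76) and 77: 153
merge c(85) and f(147): 232
merge 153 and a(155): 308
merge g(181) and 232: 413
merge 308 and 413: 721
Maximum depth reached is 4.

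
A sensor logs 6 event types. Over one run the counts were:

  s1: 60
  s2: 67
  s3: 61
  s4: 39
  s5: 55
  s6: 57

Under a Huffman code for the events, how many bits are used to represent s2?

2

Build the tree from the bottom:
merge s4(39) and s5(55): 94
merge s6(57) and s1(60): 117
merge s3(61) and s2(67): 128
merge 94 and 117: 211
merge 128 and 211: 339
s2's leaf is at depth 2, giving a 2-bit codeword.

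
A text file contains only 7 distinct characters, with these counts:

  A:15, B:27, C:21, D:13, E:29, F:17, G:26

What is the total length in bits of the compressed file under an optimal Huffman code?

415

Merge the two smallest weights repeatedly:
combine D(13), A(15) → 28
combine F(17), C(21) → 38
combine G(26), B(27) → 53
combine 28, E(29) → 57
combine 38, 53 → 91
combine 57, 91 → 148
Total encoded bits = sum of merged weights = 28 + 38 + 53 + 57 + 91 + 148 = 415.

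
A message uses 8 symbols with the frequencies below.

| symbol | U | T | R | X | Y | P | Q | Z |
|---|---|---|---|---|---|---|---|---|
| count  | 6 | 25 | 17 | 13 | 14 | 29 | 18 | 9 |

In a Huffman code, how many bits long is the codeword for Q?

3

Build the tree from the bottom:
U(6) + Z(9) → 15
X(13) + Y(14) → 27
15 + R(17) → 32
Q(18) + T(25) → 43
27 + P(29) → 56
32 + 43 → 75
56 + 75 → 131
Q sits 3 levels below the root, so its codeword is 3 bits.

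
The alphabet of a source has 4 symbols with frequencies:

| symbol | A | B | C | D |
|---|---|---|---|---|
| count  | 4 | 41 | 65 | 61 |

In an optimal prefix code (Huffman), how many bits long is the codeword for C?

1

Build the tree from the bottom:
A(4) + B(41) → 45
45 + D(61) → 106
C(65) + 106 → 171
C is merged only at the final step, so code length = 1.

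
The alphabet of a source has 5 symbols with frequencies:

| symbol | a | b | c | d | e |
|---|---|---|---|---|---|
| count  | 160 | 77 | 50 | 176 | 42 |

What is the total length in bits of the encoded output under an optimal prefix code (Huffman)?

1095

Merge the two smallest weights repeatedly:
combine e(42), c(50) → 92
combine b(77), 92 → 169
combine a(160), 169 → 329
combine d(176), 329 → 505
Total encoded bits = sum of merged weights = 92 + 169 + 329 + 505 = 1095.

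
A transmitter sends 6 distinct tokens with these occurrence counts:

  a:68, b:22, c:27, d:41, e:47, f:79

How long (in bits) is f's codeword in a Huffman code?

Huffman merges, smallest pair first:
merge b(22) and c(27): 49
merge d(41) and e(47): 88
merge 49 and a(68): 117
merge f(79) and 88: 167
merge 117 and 167: 284
f sits 2 levels below the root, so its codeword is 2 bits.

2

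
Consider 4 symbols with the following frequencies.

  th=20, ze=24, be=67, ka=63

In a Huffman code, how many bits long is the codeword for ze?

Build the tree from the bottom:
th(20) + ze(24) → 44
44 + ka(63) → 107
be(67) + 107 → 174
The subtree containing ze is merged 3 times, so code length = 3.

3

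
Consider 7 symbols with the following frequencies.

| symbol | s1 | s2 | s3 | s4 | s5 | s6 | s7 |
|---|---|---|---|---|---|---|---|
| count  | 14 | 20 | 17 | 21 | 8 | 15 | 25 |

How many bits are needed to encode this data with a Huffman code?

Merge the two smallest weights repeatedly:
merge s5(8) and s1(14): 22
merge s6(15) and s3(17): 32
merge s2(20) and s4(21): 41
merge 22 and s7(25): 47
merge 32 and 41: 73
merge 47 and 73: 120
Each symbol's bit-cost is frequency × depth; summing gives 335 bits (equivalently 22 + 32 + 41 + 47 + 73 + 120).

335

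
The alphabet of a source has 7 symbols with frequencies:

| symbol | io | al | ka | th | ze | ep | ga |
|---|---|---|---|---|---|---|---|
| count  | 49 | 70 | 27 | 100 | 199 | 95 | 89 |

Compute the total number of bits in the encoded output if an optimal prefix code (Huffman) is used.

Greedily combine the two least-frequent nodes:
merge ka(27) and io(49): 76
merge al(70) and 76: 146
merge ga(89) and ep(95): 184
merge th(100) and 146: 246
merge 184 and ze(199): 383
merge 246 and 383: 629
Each symbol's bit-cost is frequency × depth; summing gives 1664 bits (equivalently 76 + 146 + 184 + 246 + 383 + 629).

1664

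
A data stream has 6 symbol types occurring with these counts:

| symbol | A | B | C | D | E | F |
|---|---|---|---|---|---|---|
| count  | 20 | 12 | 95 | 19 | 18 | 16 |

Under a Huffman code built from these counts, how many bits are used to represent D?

Repeatedly merge the two smallest:
combine B(12), F(16) → 28
combine E(18), D(19) → 37
combine A(20), 28 → 48
combine 37, 48 → 85
combine 85, C(95) → 180
The subtree containing D is merged 3 times, so code length = 3.

3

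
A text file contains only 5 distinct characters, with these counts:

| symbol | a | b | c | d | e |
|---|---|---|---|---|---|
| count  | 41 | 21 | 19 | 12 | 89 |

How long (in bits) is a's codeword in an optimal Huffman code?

2

Repeatedly merge the two smallest:
combine d(12), c(19) → 31
combine b(21), 31 → 52
combine a(41), 52 → 93
combine e(89), 93 → 182
a sits 2 levels below the root, so its codeword is 2 bits.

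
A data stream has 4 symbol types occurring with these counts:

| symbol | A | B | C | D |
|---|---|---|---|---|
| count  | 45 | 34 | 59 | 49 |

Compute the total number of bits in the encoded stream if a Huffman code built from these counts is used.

Merge the two smallest weights repeatedly:
B(34) + A(45) → 79
D(49) + C(59) → 108
79 + 108 → 187
Total encoded bits = sum of merged weights = 79 + 108 + 187 = 374.

374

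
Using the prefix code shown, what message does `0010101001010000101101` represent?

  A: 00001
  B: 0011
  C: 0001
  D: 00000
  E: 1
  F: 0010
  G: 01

Read left to right; each codeword is recognised as soon as it completes (prefix code):
  0010→F | 1→E | 01→G | 0010→F | 1→E | 00001→A | 01→G | 1→E | 01→G
Decoded message: FEGFEAGEG

FEGFEAGEG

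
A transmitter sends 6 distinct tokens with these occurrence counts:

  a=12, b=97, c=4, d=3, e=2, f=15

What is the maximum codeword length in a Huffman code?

Merge the two lowest-weight nodes at each step:
e(2) + d(3) → 5
c(4) + 5 → 9
9 + a(12) → 21
f(15) + 21 → 36
36 + b(97) → 133
The first pair merged (e, d) ends up deepest, at depth 5.

5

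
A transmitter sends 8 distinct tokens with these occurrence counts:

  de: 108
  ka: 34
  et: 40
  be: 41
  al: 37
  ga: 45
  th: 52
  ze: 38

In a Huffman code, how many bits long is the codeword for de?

2

Repeatedly merge the two smallest:
merge ka(34) and al(37): 71
merge ze(38) and et(40): 78
merge be(41) and ga(45): 86
merge th(52) and 71: 123
merge 78 and 86: 164
merge de(108) and 123: 231
merge 164 and 231: 395
de sits 2 levels below the root, so its codeword is 2 bits.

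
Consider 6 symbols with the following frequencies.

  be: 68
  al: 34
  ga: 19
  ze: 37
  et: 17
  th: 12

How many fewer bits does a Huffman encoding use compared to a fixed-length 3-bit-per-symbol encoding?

Fixed-length: 3 bits × 187 symbols = 561 bits.
Huffman merges:
merge th(12) and et(17): 29
merge ga(19) and 29: 48
merge al(34) and ze(37): 71
merge 48 and be(68): 116
merge 71 and 116: 187
Huffman total = 29 + 48 + 71 + 116 + 187 = 451 bits.
Saving = 561 − 451 = 110 bits.

110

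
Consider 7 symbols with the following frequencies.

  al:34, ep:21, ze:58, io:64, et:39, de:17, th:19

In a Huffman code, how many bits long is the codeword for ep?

3

Build the tree from the bottom:
de(17) + th(19) → 36
ep(21) + al(34) → 55
36 + et(39) → 75
55 + ze(58) → 113
io(64) + 75 → 139
113 + 139 → 252
ep sits 3 levels below the root, so its codeword is 3 bits.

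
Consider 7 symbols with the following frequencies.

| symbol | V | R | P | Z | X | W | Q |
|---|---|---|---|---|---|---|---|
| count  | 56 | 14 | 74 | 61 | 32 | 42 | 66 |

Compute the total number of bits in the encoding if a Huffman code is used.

941

Build the Huffman tree bottom-up:
combine R(14), X(32) → 46
combine W(42), 46 → 88
combine V(56), Z(61) → 117
combine Q(66), P(74) → 140
combine 88, 117 → 205
combine 140, 205 → 345
The encoded length is the sum of every internal node's weight: 46 + 88 + 117 + 140 + 205 + 345 = 941 bits.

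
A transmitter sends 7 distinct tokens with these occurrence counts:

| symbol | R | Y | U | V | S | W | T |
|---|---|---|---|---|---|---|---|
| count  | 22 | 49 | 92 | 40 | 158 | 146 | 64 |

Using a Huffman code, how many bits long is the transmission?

1471

Build the Huffman tree bottom-up:
combine R(22), V(40) → 62
combine Y(49), 62 → 111
combine T(64), U(92) → 156
combine 111, W(146) → 257
combine 156, S(158) → 314
combine 257, 314 → 571
Total encoded bits = sum of merged weights = 62 + 111 + 156 + 257 + 314 + 571 = 1471.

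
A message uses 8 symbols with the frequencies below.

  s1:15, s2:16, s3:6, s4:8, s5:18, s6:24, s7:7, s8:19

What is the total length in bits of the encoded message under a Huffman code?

328

Merge the two smallest weights repeatedly:
combine s3(6), s7(7) → 13
combine s4(8), 13 → 21
combine s1(15), s2(16) → 31
combine s5(18), s8(19) → 37
combine 21, s6(24) → 45
combine 31, 37 → 68
combine 45, 68 → 113
Each symbol's bit-cost is frequency × depth; summing gives 328 bits (equivalently 13 + 21 + 31 + 37 + 45 + 68 + 113).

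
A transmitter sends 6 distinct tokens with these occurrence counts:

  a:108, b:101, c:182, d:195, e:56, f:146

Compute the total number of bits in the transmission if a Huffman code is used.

Merge the two smallest weights repeatedly:
combine e(56), b(101) → 157
combine a(108), f(146) → 254
combine 157, c(182) → 339
combine d(195), 254 → 449
combine 339, 449 → 788
Each symbol's bit-cost is frequency × depth; summing gives 1987 bits (equivalently 157 + 254 + 339 + 449 + 788).

1987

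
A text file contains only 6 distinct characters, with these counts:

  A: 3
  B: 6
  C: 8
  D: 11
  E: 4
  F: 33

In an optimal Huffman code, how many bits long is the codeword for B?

Huffman merges, smallest pair first:
merge A(3) and E(4): 7
merge B(6) and 7: 13
merge C(8) and D(11): 19
merge 13 and 19: 32
merge 32 and F(33): 65
The subtree containing B is merged 3 times, so code length = 3.

3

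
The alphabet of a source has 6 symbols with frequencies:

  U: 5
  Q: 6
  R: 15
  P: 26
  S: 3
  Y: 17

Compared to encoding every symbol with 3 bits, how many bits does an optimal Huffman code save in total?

50

Fixed-length: 3 bits × 72 symbols = 216 bits.
Huffman merges:
S(3) + U(5) → 8
Q(6) + 8 → 14
14 + R(15) → 29
Y(17) + P(26) → 43
29 + 43 → 72
Huffman total = 8 + 14 + 29 + 43 + 72 = 166 bits.
Saving = 216 − 166 = 50 bits.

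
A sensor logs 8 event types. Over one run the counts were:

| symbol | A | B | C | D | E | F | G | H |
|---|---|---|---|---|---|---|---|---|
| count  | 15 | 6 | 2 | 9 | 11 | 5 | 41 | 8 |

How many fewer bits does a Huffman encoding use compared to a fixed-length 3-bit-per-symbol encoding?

45

Fixed-length: 3 bits × 97 symbols = 291 bits.
Huffman merges:
C(2) + F(5) → 7
B(6) + 7 → 13
H(8) + D(9) → 17
E(11) + 13 → 24
A(15) + 17 → 32
24 + 32 → 56
G(41) + 56 → 97
Huffman total = 7 + 13 + 17 + 24 + 32 + 56 + 97 = 246 bits.
Saving = 291 − 246 = 45 bits.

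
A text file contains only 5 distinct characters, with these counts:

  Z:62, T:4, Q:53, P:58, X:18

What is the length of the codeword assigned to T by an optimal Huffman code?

Repeatedly merge the two smallest:
merge T(4) and X(18): 22
merge 22 and Q(53): 75
merge P(58) and Z(62): 120
merge 75 and 120: 195
The subtree containing T is merged 3 times, so code length = 3.

3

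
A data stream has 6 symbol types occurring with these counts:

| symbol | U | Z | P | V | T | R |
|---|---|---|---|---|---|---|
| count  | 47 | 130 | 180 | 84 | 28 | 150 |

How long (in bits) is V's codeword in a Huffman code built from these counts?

3

Huffman merges, smallest pair first:
merge T(28) and U(47): 75
merge 75 and V(84): 159
merge Z(130) and R(150): 280
merge 159 and P(180): 339
merge 280 and 339: 619
The subtree containing V is merged 3 times, so code length = 3.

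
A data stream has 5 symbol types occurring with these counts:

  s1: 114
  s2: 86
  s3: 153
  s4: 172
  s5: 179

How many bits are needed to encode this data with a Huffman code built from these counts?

1608

Build the Huffman tree bottom-up:
s2(86) + s1(114) → 200
s3(153) + s4(172) → 325
s5(179) + 200 → 379
325 + 379 → 704
Each symbol's bit-cost is frequency × depth; summing gives 1608 bits (equivalently 200 + 325 + 379 + 704).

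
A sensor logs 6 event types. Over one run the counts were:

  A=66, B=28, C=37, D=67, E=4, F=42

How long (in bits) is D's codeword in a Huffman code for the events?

Repeatedly merge the two smallest:
combine E(4), B(28) → 32
combine 32, C(37) → 69
combine F(42), A(66) → 108
combine D(67), 69 → 136
combine 108, 136 → 244
The subtree containing D is merged 2 times, so code length = 2.

2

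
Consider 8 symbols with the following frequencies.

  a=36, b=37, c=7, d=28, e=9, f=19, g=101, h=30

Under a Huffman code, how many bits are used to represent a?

Build the tree from the bottom:
merge c(7) and e(9): 16
merge 16 and f(19): 35
merge d(28) and h(30): 58
merge 35 and a(36): 71
merge b(37) and 58: 95
merge 71 and 95: 166
merge g(101) and 166: 267
The subtree containing a is merged 3 times, so code length = 3.

3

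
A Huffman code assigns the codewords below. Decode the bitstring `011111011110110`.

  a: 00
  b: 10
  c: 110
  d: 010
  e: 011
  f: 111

efecc

Read left to right; each codeword is recognised as soon as it completes (prefix code):
  011→e | 111→f | 011→e | 110→c | 110→c
Decoded message: efecc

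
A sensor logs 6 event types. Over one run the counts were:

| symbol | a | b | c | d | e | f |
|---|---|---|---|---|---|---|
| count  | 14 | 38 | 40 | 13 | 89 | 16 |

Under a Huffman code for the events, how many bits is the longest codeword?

Merge the two lowest-weight nodes at each step:
combine d(13), a(14) → 27
combine f(16), 27 → 43
combine b(38), c(40) → 78
combine 43, 78 → 121
combine e(89), 121 → 210
The rarest symbols sit at the bottom; the longest codeword is 4 bits.

4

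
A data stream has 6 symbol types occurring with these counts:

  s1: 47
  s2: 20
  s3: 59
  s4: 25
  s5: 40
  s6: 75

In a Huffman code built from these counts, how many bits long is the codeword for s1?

2

Huffman merges, smallest pair first:
s2(20) + s4(25) → 45
s5(40) + 45 → 85
s1(47) + s3(59) → 106
s6(75) + 85 → 160
106 + 160 → 266
s1's leaf is at depth 2, giving a 2-bit codeword.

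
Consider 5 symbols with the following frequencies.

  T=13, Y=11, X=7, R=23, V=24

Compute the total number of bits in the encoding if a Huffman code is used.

Build the Huffman tree bottom-up:
merge X(7) and Y(11): 18
merge T(13) and 18: 31
merge R(23) and V(24): 47
merge 31 and 47: 78
Total encoded bits = sum of merged weights = 18 + 31 + 47 + 78 = 174.

174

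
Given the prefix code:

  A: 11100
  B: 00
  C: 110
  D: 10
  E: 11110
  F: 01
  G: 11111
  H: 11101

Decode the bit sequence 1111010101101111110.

Read left to right; each codeword is recognised as soon as it completes (prefix code):
  11110→E | 10→D | 10→D | 110→C | 11111→G | 10→D
Decoded message: EDDCGD

EDDCGD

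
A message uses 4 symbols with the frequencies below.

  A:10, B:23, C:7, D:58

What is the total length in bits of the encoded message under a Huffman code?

155

Merge the two smallest weights repeatedly:
C(7) + A(10) → 17
17 + B(23) → 40
40 + D(58) → 98
Total encoded bits = sum of merged weights = 17 + 40 + 98 = 155.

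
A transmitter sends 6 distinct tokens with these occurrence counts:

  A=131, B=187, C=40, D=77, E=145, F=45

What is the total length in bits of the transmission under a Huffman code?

Build the Huffman tree bottom-up:
C(40) + F(45) → 85
D(77) + 85 → 162
A(131) + E(145) → 276
162 + B(187) → 349
276 + 349 → 625
Each symbol's bit-cost is frequency × depth; summing gives 1497 bits (equivalently 85 + 162 + 276 + 349 + 625).

1497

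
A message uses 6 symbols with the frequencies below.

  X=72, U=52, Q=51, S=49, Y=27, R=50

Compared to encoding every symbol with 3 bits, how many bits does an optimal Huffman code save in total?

124

Fixed-length: 3 bits × 301 symbols = 903 bits.
Huffman merges:
combine Y(27), S(49) → 76
combine R(50), Q(51) → 101
combine U(52), X(72) → 124
combine 76, 101 → 177
combine 124, 177 → 301
Huffman total = 76 + 101 + 124 + 177 + 301 = 779 bits.
Saving = 903 − 779 = 124 bits.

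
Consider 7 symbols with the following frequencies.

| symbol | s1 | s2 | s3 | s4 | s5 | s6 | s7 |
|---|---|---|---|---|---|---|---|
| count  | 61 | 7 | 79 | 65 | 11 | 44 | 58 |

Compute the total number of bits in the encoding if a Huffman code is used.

849

Merge the two smallest weights repeatedly:
s2(7) + s5(11) → 18
18 + s6(44) → 62
s7(58) + s1(61) → 119
62 + s4(65) → 127
s3(79) + 119 → 198
127 + 198 → 325
Total encoded bits = sum of merged weights = 18 + 62 + 119 + 127 + 198 + 325 = 849.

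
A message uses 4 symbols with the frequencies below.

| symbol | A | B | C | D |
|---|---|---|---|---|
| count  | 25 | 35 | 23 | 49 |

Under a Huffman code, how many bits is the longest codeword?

Merge the two lowest-weight nodes at each step:
combine C(23), A(25) → 48
combine B(35), 48 → 83
combine D(49), 83 → 132
The first pair merged (C, A) ends up deepest, at depth 3.

3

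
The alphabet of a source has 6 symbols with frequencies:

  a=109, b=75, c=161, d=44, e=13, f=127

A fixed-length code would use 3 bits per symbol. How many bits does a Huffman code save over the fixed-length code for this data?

340

Fixed-length: 3 bits × 529 symbols = 1587 bits.
Huffman merges:
combine e(13), d(44) → 57
combine 57, b(75) → 132
combine a(109), f(127) → 236
combine 132, c(161) → 293
combine 236, 293 → 529
Huffman total = 57 + 132 + 236 + 293 + 529 = 1247 bits.
Saving = 1587 − 1247 = 340 bits.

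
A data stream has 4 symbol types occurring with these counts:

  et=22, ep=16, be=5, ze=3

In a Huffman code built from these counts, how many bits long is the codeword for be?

Repeatedly merge the two smallest:
merge ze(3) and be(5): 8
merge 8 and ep(16): 24
merge et(22) and 24: 46
be sits 3 levels below the root, so its codeword is 3 bits.

3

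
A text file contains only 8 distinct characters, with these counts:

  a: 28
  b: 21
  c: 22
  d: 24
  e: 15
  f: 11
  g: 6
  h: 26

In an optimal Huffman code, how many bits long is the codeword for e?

Huffman merges, smallest pair first:
combine g(6), f(11) → 17
combine e(15), 17 → 32
combine b(21), c(22) → 43
combine d(24), h(26) → 50
combine a(28), 32 → 60
combine 43, 50 → 93
combine 60, 93 → 153
e sits 3 levels below the root, so its codeword is 3 bits.

3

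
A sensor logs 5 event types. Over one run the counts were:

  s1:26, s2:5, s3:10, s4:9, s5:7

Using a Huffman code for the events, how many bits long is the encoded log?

119

Greedily combine the two least-frequent nodes:
combine s2(5), s5(7) → 12
combine s4(9), s3(10) → 19
combine 12, 19 → 31
combine s1(26), 31 → 57
The encoded length is the sum of every internal node's weight: 12 + 19 + 31 + 57 = 119 bits.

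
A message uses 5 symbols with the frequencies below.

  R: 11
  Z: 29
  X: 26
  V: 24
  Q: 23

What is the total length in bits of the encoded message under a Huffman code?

260

Merge the two smallest weights repeatedly:
combine R(11), Q(23) → 34
combine V(24), X(26) → 50
combine Z(29), 34 → 63
combine 50, 63 → 113
Each symbol's bit-cost is frequency × depth; summing gives 260 bits (equivalently 34 + 50 + 63 + 113).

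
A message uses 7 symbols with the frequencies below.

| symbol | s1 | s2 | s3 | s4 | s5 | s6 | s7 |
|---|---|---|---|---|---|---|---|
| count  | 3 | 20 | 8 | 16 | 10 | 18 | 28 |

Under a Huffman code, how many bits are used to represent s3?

Build the tree from the bottom:
merge s1(3) and s3(8): 11
merge s5(10) and 11: 21
merge s4(16) and s6(18): 34
merge s2(20) and 21: 41
merge s7(28) and 34: 62
merge 41 and 62: 103
The subtree containing s3 is merged 4 times, so code length = 4.

4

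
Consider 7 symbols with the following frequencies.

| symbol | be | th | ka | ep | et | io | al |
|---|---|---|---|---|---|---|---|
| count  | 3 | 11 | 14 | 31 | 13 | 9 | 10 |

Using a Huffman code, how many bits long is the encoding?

240

Merge the two smallest weights repeatedly:
combine be(3), io(9) → 12
combine al(10), th(11) → 21
combine 12, et(13) → 25
combine ka(14), 21 → 35
combine 25, ep(31) → 56
combine 35, 56 → 91
The encoded length is the sum of every internal node's weight: 12 + 21 + 25 + 35 + 56 + 91 = 240 bits.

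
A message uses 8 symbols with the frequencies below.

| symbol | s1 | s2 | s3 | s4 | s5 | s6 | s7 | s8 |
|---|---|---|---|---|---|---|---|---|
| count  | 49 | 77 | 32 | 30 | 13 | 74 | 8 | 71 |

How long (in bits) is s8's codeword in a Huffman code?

Build the tree from the bottom:
combine s7(8), s5(13) → 21
combine 21, s4(30) → 51
combine s3(32), s1(49) → 81
combine 51, s8(71) → 122
combine s6(74), s2(77) → 151
combine 81, 122 → 203
combine 151, 203 → 354
The subtree containing s8 is merged 3 times, so code length = 3.

3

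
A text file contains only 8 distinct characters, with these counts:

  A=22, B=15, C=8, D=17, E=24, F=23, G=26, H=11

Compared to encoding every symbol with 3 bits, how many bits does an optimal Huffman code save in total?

7

Fixed-length: 3 bits × 146 symbols = 438 bits.
Huffman merges:
merge C(8) and H(11): 19
merge B(15) and D(17): 32
merge 19 and A(22): 41
merge F(23) and E(24): 47
merge G(26) and 32: 58
merge 41 and 47: 88
merge 58 and 88: 146
Huffman total = 19 + 32 + 41 + 47 + 58 + 88 + 146 = 431 bits.
Saving = 438 − 431 = 7 bits.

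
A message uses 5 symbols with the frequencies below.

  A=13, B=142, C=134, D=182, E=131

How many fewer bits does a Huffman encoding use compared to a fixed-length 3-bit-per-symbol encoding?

Fixed-length: 3 bits × 602 symbols = 1806 bits.
Huffman merges:
merge A(13) and E(131): 144
merge C(134) and B(142): 276
merge 144 and D(182): 326
merge 276 and 326: 602
Huffman total = 144 + 276 + 326 + 602 = 1348 bits.
Saving = 1806 − 1348 = 458 bits.

458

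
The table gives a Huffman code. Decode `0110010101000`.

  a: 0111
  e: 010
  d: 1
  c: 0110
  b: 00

cedeb

Read left to right; each codeword is recognised as soon as it completes (prefix code):
  0110→c | 010→e | 1→d | 010→e | 00→b
Decoded message: cedeb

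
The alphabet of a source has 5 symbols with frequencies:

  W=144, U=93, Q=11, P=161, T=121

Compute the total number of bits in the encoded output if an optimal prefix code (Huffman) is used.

1164

Build the Huffman tree bottom-up:
Q(11) + U(93) → 104
104 + T(121) → 225
W(144) + P(161) → 305
225 + 305 → 530
The encoded length is the sum of every internal node's weight: 104 + 225 + 305 + 530 = 1164 bits.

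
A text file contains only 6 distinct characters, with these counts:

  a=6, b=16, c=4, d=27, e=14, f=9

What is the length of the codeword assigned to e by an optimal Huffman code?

2

Repeatedly merge the two smallest:
merge c(4) and a(6): 10
merge f(9) and 10: 19
merge e(14) and b(16): 30
merge 19 and d(27): 46
merge 30 and 46: 76
The subtree containing e is merged 2 times, so code length = 2.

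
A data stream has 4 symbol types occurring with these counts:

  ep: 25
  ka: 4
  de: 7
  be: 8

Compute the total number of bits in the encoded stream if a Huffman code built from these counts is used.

74

Build the Huffman tree bottom-up:
combine ka(4), de(7) → 11
combine be(8), 11 → 19
combine 19, ep(25) → 44
Total encoded bits = sum of merged weights = 11 + 19 + 44 = 74.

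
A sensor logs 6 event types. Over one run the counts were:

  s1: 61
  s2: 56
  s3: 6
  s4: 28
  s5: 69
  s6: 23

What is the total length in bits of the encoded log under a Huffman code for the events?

572

Build the Huffman tree bottom-up:
combine s3(6), s6(23) → 29
combine s4(28), 29 → 57
combine s2(56), 57 → 113
combine s1(61), s5(69) → 130
combine 113, 130 → 243
Each symbol's bit-cost is frequency × depth; summing gives 572 bits (equivalently 29 + 57 + 113 + 130 + 243).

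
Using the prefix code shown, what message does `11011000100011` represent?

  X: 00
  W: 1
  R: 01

WWRWXRXRW

Read left to right; each codeword is recognised as soon as it completes (prefix code):
  1→W | 1→W | 01→R | 1→W | 00→X | 01→R | 00→X | 01→R | 1→W
Decoded message: WWRWXRXRW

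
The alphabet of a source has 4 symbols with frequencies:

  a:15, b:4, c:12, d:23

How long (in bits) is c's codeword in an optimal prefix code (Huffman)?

Build the tree from the bottom:
b(4) + c(12) → 16
a(15) + 16 → 31
d(23) + 31 → 54
c's leaf is at depth 3, giving a 3-bit codeword.

3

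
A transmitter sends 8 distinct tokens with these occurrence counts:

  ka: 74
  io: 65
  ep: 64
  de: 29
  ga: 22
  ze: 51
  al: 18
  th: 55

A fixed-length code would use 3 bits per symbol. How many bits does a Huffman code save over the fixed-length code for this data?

34

Fixed-length: 3 bits × 378 symbols = 1134 bits.
Huffman merges:
combine al(18), ga(22) → 40
combine de(29), 40 → 69
combine ze(51), th(55) → 106
combine ep(64), io(65) → 129
combine 69, ka(74) → 143
combine 106, 129 → 235
combine 143, 235 → 378
Huffman total = 40 + 69 + 106 + 129 + 143 + 235 + 378 = 1100 bits.
Saving = 1134 − 1100 = 34 bits.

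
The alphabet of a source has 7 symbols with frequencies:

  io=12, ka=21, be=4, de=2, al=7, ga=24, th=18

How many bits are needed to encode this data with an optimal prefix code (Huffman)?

220

Greedily combine the two least-frequent nodes:
combine de(2), be(4) → 6
combine 6, al(7) → 13
combine io(12), 13 → 25
combine th(18), ka(21) → 39
combine ga(24), 25 → 49
combine 39, 49 → 88
Each symbol's bit-cost is frequency × depth; summing gives 220 bits (equivalently 6 + 13 + 25 + 39 + 49 + 88).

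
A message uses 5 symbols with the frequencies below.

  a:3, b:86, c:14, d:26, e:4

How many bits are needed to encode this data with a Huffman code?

Greedily combine the two least-frequent nodes:
merge a(3) and e(4): 7
merge 7 and c(14): 21
merge 21 and d(26): 47
merge 47 and b(86): 133
The encoded length is the sum of every internal node's weight: 7 + 21 + 47 + 133 = 208 bits.

208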